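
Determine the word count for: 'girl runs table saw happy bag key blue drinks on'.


Counting words by splitting on spaces:
  Word 1: 'girl'
  Word 2: 'runs'
  Word 3: 'table'
  Word 4: 'saw'
  Word 5: 'happy'
  Word 6: 'bag'
  Word 7: 'key'
  Word 8: 'blue'
  Word 9: 'drinks'
  Word 10: 'on'
Total words: 10

10


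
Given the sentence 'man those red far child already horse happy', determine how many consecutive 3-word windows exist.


Word trigrams from [8] words:
  Trigram 1: (man those red)
  Trigram 2: (those red far)
  Trigram 3: (red far child)
  Trigram 4: (far child already)
  Trigram 5: (child already horse)
  Trigram 6: (already horse happy)
Total word trigrams: 8 - 2 = 6

6


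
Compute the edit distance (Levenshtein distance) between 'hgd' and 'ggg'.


Building DP table for s1='hgd' (len 3) and s2='ggg' (len 3):
       g  g  g
    0  1  2  3
  h 1  1  2  3
  g 2  1  1  2
  d 3  2  2  2
Edit distance = dp[3][3] = 2

2


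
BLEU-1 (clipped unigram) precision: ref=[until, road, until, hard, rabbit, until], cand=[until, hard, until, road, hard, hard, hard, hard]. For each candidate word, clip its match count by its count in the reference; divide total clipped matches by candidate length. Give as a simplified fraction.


Reference word counts: {'hard': 1, 'rabbit': 1, 'road': 1, 'until': 3}
Checking each candidate word (with clipping):
  'until' -> in reference (ref count 3, used 1/3) -> match (matches: 1)
  'hard' -> in reference (ref count 1, used 1/1) -> match (matches: 2)
  'until' -> in reference (ref count 3, used 2/3) -> match (matches: 3)
  'road' -> in reference (ref count 1, used 1/1) -> match (matches: 4)
  'hard' -> ref count 1 already used up (1/1) -> clipped, no match (matches: 4)
  'hard' -> ref count 1 already used up (1/1) -> clipped, no match (matches: 4)
  'hard' -> ref count 1 already used up (1/1) -> clipped, no match (matches: 4)
  'hard' -> ref count 1 already used up (1/1) -> clipped, no match (matches: 4)
Clipped matches: 4, Candidate length: 8
Precision = 4/8 = 1/2

1/2


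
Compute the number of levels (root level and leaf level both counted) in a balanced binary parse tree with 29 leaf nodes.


In a balanced binary tree with n leaves the deepest leaf is ceil(log2(n)) edges below the root,
so counting node levels inclusive of root and leaves gives ceil(log2(n)) + 1 levels.
log2(29) = 4.8580
ceil(4.8580) = 5
levels = 5 + 1 = 6

6


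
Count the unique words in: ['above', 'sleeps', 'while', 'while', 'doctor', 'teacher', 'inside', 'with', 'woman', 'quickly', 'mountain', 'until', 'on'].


Listing all tokens and tracking unique types:
  Token 1: 'above' -> NEW (unique so far: 1)
  Token 2: 'sleeps' -> NEW (unique so far: 2)
  Token 3: 'while' -> NEW (unique so far: 3)
  Token 4: 'while' -> duplicate (unique so far: 3)
  Token 5: 'doctor' -> NEW (unique so far: 4)
  Token 6: 'teacher' -> NEW (unique so far: 5)
  Token 7: 'inside' -> NEW (unique so far: 6)
  Token 8: 'with' -> NEW (unique so far: 7)
  Token 9: 'woman' -> NEW (unique so far: 8)
  Token 10: 'quickly' -> NEW (unique so far: 9)
  Token 11: 'mountain' -> NEW (unique so far: 10)
  Token 12: 'until' -> NEW (unique so far: 11)
  Token 13: 'on' -> NEW (unique so far: 12)
Unique types: ('above', 'doctor', 'inside', 'mountain', 'on', 'quickly', 'sleeps', 'teacher', 'until', 'while', 'with', 'woman')
Vocabulary size: 12

12


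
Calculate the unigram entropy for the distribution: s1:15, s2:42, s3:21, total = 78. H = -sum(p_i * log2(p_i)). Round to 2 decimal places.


Computing entropy H = -sum(p_i * log2(p_i)):
  s1: p = 15/78 = 0.1923, -p*log2(p) = 0.4574
  s2: p = 42/78 = 0.5385, -p*log2(p) = 0.4809
  s3: p = 21/78 = 0.2692, -p*log2(p) = 0.5097
H = sum of terms = 1.4480
Rounded to 2 decimals: 1.45

1.45


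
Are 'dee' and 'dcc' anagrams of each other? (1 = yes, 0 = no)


Sort characters of 'dee': 'dee'
Sort characters of 'dcc': 'ccd'
Sorted forms differ -> they are NOT anagrams
Result: 0

0


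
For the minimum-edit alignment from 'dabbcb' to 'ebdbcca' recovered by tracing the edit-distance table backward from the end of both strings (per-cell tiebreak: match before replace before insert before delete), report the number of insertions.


Edit distance = 5. Backtracking from cell (6, 7) with preference match > replace > insert > delete,
then listing the resulting alignment 'dabbcb' -> 'ebdbcca' left to right:
  Step 1: insert 'e' [insertion #1]
  Step 2: replace d->b
  Step 3: replace a->d
  Step 4: keep 'b'
  Step 5: replace b->c
  Step 6: keep 'c'
  Step 7: replace b->a
Total insertions: 1

1


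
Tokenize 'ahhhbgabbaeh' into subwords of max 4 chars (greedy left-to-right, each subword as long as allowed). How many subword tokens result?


'ahhhbgabbaeh' has 12 characters.
Chunking with max size 4:
  Chunk 1: 'ahhh' (positions 0-3)
  Chunk 2: 'bgab' (positions 4-7)
  Chunk 3: 'baeh' (positions 8-11)
Total chunks: ceil(12 / 4) = 3

3


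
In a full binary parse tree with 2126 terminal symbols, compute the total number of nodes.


Leaf nodes (terminals): 2126
Internal nodes = n - 1 = 2126 - 1 = 2125
Total = leaves + internal = 2126 + 2125 = 4251

4251


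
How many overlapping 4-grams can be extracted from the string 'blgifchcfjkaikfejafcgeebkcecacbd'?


String 'blgifchcfjkaikfejafcgeebkcecacbd' has length L = 32.
Number of overlapping n-grams = L - n + 1
Substituting: 32 - 4 + 1 = 29

29


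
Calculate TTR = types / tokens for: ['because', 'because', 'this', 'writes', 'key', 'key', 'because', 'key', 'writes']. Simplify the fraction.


Tokens: 9
Unique types: ('because', 'key', 'this', 'writes') = 4
TTR = 4/9
Already in lowest terms.

4/9


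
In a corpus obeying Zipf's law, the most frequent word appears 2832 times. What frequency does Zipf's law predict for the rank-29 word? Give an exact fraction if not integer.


Zipf's law: freq(rank) = f1 / rank
f1 = 2832, rank = 29
freq = 2832 / 29
GCD(2832, 29) = 1
Simplified: 2832/29

2832/29


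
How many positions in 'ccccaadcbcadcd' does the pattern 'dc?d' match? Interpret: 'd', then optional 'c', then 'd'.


Pattern: dc?d means 'd', then optional 'c', then 'd'.
Scanning 'ccccaadcbcadcd' position-by-position:
  Pos 0: window 'ccc' -> no
  Pos 1: window 'ccc' -> no
  Pos 2: window 'cca' -> no
  Pos 3: window 'caa' -> no
  Pos 4: window 'aad' -> no
  Pos 5: window 'adc' -> no
  Pos 6: window 'dcb' -> no
  Pos 7: window 'cbc' -> no
  Pos 8: window 'bca' -> no
  Pos 9: window 'cad' -> no
  Pos 10: window 'adc' -> no
  Pos 11: window 'dcd' -> MATCH
  Pos 12: window 'cd' -> no
  Pos 13: window 'd' -> no
Total matches: 1

1


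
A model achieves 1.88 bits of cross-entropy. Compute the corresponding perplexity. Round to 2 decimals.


Perplexity formula: PP = 2^H
H = 1.88
PP = 2^1.88
Decompose: 2^1.88 = 2^1 * 2^0.88
2^1 = 2, 2^0.88 ~ 1.8403753
PP ~ 2 * 1.8403753 = 3.6807506
Rounded to 2 decimals: 3.68

3.68


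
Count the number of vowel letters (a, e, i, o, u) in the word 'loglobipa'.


Scanning each character of 'loglobipa':
  Position 1: 'l' -> consonant (running count: 0)
  Position 2: 'o' -> vowel (running count: 1)
  Position 3: 'g' -> consonant (running count: 1)
  Position 4: 'l' -> consonant (running count: 1)
  Position 5: 'o' -> vowel (running count: 2)
  Position 6: 'b' -> consonant (running count: 2)
  Position 7: 'i' -> vowel (running count: 3)
  Position 8: 'p' -> consonant (running count: 3)
  Position 9: 'a' -> vowel (running count: 4)
Total vowels: 4

4


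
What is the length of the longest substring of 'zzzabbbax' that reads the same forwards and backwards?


Scanning 'zzzabbbax' for palindromic substrings.
Substring at positions 3-7: 'abbba'.
Check: reverse('abbba') = 'abbba' -> palindrome confirmed.
Neighbouring characters ('z' / 'x') break symmetry, so it cannot extend further.
No longer palindromic substring exists; longest length = 5

5


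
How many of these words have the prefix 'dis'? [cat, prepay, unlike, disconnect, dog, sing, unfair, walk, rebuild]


Checking each word for prefix 'dis':
  'cat' -> no (count: 0)
  'prepay' -> no (count: 0)
  'unlike' -> no (count: 0)
  'disconnect' -> YES, starts with 'dis' (count: 1)
  'dog' -> no (count: 1)
  'sing' -> no (count: 1)
  'unfair' -> no (count: 1)
  'walk' -> no (count: 1)
  'rebuild' -> no (count: 1)
Total with prefix 'dis': 1

1


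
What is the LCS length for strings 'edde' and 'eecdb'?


DP table for LCS of 'edde' and 'eecdb':
       e  e  c  d  b
    0  0  0  0  0  0
  e 0  1  1  1  1  1
  d 0  1  1  1  2  2
  d 0  1  1  1  2  2
  e 0  1  2  2  2  2
LCS: 'ed'
LCS length = 2

2


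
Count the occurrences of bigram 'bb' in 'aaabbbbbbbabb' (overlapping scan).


Scanning 'aaabbbbbbbabb' for bigram 'bb':
  Position 0: 'aa' -> no
  Position 1: 'aa' -> no
  Position 2: 'ab' -> no
  Position 3: 'bb' -> MATCH
  Position 4: 'bb' -> MATCH
  Position 5: 'bb' -> MATCH
  Position 6: 'bb' -> MATCH
  Position 7: 'bb' -> MATCH
  Position 8: 'bb' -> MATCH
  Position 9: 'ba' -> no
  Position 10: 'ab' -> no
  Position 11: 'bb' -> MATCH
Total matches: 7

7


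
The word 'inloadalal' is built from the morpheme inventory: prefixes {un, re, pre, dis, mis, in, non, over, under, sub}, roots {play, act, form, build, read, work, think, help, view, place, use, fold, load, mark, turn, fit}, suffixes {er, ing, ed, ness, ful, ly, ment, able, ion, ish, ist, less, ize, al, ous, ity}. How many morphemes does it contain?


Segmenting 'inloadalal' against the inventory:
  'in' -> prefix (morpheme 1)
  'load' -> root (morpheme 2)
  'al' -> suffix (morpheme 3)
  'al' -> suffix (morpheme 4)
Total morphemes: 4

4


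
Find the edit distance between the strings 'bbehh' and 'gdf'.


Building DP table for s1='bbehh' (len 5) and s2='gdf' (len 3):
       g  d  f
    0  1  2  3
  b 1  1  2  3
  b 2  2  2  3
  e 3  3  3  3
  h 4  4  4  4
  h 5  5  5  5
Edit distance = dp[5][3] = 5

5


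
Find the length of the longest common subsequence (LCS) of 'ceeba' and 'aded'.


DP table for LCS of 'ceeba' and 'aded':
       a  d  e  d
    0  0  0  0  0
  c 0  0  0  0  0
  e 0  0  0  1  1
  e 0  0  0  1  1
  b 0  0  0  1  1
  a 0  1  1  1  1
LCS: 'e'
LCS length = 1

1


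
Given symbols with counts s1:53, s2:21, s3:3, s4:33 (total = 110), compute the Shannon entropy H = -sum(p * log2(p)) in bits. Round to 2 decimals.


Computing entropy H = -sum(p_i * log2(p_i)):
  s1: p = 53/110 = 0.4818, -p*log2(p) = 0.5076
  s2: p = 21/110 = 0.1909, -p*log2(p) = 0.4561
  s3: p = 3/110 = 0.0273, -p*log2(p) = 0.1417
  s4: p = 33/110 = 0.3000, -p*log2(p) = 0.5211
H = sum of terms = 1.6265
Rounded to 2 decimals: 1.63

1.63


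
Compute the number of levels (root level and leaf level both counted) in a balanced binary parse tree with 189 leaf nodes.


In a balanced binary tree with n leaves the deepest leaf is ceil(log2(n)) edges below the root,
so counting node levels inclusive of root and leaves gives ceil(log2(n)) + 1 levels.
log2(189) = 7.5622
ceil(7.5622) = 8
levels = 8 + 1 = 9

9


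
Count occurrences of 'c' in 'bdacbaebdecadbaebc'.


Scanning 'bdacbaebdecadbaebc' for 'c':
  Position 3: 'c' -> MATCH (count: 1)
  Position 10: 'c' -> MATCH (count: 2)
  Position 17: 'c' -> MATCH (count: 3)
Total occurrences of 'c': 3

3


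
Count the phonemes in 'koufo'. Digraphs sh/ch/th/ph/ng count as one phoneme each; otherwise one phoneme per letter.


Parsing 'koufo' greedily, digraphs first:
  'k' -> consonant phoneme (phonemes so far: 1)
  'o' -> vowel phoneme (phonemes so far: 2)
  'u' -> vowel phoneme (phonemes so far: 3)
  'f' -> consonant phoneme (phonemes so far: 4)
  'o' -> vowel phoneme (phonemes so far: 5)
Total phonemes: 5

5


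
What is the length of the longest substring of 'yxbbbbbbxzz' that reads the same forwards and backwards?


Scanning 'yxbbbbbbxzz' for palindromic substrings.
Substring at positions 1-8: 'xbbbbbbx'.
Check: reverse('xbbbbbbx') = 'xbbbbbbx' -> palindrome confirmed.
Neighbouring characters ('y' / 'z') break symmetry, so it cannot extend further.
No longer palindromic substring exists; longest length = 8

8


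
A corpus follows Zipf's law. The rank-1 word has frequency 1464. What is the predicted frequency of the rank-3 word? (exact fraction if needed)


Zipf's law: freq(rank) = f1 / rank
f1 = 1464, rank = 3
freq = 1464 / 3
= 488

488


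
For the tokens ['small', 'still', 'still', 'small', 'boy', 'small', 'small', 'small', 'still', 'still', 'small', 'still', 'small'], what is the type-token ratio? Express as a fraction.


Tokens: 13
Unique types: ('boy', 'small', 'still') = 3
TTR = 3/13
Already in lowest terms.

3/13


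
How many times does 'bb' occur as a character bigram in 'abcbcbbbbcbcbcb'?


Scanning 'abcbcbbbbcbcbcb' for bigram 'bb':
  Position 0: 'ab' -> no
  Position 1: 'bc' -> no
  Position 2: 'cb' -> no
  Position 3: 'bc' -> no
  Position 4: 'cb' -> no
  Position 5: 'bb' -> MATCH
  Position 6: 'bb' -> MATCH
  Position 7: 'bb' -> MATCH
  Position 8: 'bc' -> no
  Position 9: 'cb' -> no
  Position 10: 'bc' -> no
  Position 11: 'cb' -> no
  Position 12: 'bc' -> no
  Position 13: 'cb' -> no
Total matches: 3

3


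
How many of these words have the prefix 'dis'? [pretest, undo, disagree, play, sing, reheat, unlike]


Checking each word for prefix 'dis':
  'pretest' -> no (count: 0)
  'undo' -> no (count: 0)
  'disagree' -> YES, starts with 'dis' (count: 1)
  'play' -> no (count: 1)
  'sing' -> no (count: 1)
  'reheat' -> no (count: 1)
  'unlike' -> no (count: 1)
Total with prefix 'dis': 1

1


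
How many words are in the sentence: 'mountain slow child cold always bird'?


Counting words by splitting on spaces:
  Word 1: 'mountain'
  Word 2: 'slow'
  Word 3: 'child'
  Word 4: 'cold'
  Word 5: 'always'
  Word 6: 'bird'
Total words: 6

6


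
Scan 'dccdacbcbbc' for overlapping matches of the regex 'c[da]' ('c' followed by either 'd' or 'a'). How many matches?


Pattern: c[da] means 'c' followed by either 'd' or 'a'.
Scanning 'dccdacbcbbc' position-by-position:
  Pos 0: window 'dc' -> no
  Pos 1: window 'cc' -> no
  Pos 2: window 'cd' -> MATCH
  Pos 3: window 'da' -> no
  Pos 4: window 'ac' -> no
  Pos 5: window 'cb' -> no
  Pos 6: window 'bc' -> no
  Pos 7: window 'cb' -> no
  Pos 8: window 'bb' -> no
  Pos 9: window 'bc' -> no
  Pos 10: window 'c' -> no
Total matches: 1

1


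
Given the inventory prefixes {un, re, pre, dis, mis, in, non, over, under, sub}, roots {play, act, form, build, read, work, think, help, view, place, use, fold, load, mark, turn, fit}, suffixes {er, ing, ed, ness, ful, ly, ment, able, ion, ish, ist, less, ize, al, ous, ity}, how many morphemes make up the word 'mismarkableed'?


Segmenting 'mismarkableed' against the inventory:
  'mis' -> prefix (morpheme 1)
  'mark' -> root (morpheme 2)
  'able' -> suffix (morpheme 3)
  'ed' -> suffix (morpheme 4)
Total morphemes: 4

4


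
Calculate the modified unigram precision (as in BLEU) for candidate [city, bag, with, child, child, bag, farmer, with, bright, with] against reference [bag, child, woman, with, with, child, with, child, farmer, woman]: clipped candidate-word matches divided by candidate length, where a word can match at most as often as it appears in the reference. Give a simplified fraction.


Reference word counts: {'bag': 1, 'child': 3, 'farmer': 1, 'with': 3, 'woman': 2}
Checking each candidate word (with clipping):
  'city' -> not in reference -> no match (matches: 0)
  'bag' -> in reference (ref count 1, used 1/1) -> match (matches: 1)
  'with' -> in reference (ref count 3, used 1/3) -> match (matches: 2)
  'child' -> in reference (ref count 3, used 1/3) -> match (matches: 3)
  'child' -> in reference (ref count 3, used 2/3) -> match (matches: 4)
  'bag' -> ref count 1 already used up (1/1) -> clipped, no match (matches: 4)
  'farmer' -> in reference (ref count 1, used 1/1) -> match (matches: 5)
  'with' -> in reference (ref count 3, used 2/3) -> match (matches: 6)
  'bright' -> not in reference -> no match (matches: 6)
  'with' -> in reference (ref count 3, used 3/3) -> match (matches: 7)
Clipped matches: 7, Candidate length: 10
Precision = 7/10

7/10


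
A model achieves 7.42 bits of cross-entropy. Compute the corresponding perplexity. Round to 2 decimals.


Perplexity formula: PP = 2^H
H = 7.42
PP = 2^7.42
Decompose: 2^7.42 = 2^7 * 2^0.42
2^7 = 128, 2^0.42 ~ 1.3379276
PP ~ 128 * 1.3379276 = 171.2547328
Rounded to 2 decimals: 171.25

171.25


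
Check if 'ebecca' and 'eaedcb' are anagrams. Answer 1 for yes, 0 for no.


Sort characters of 'ebecca': 'abccee'
Sort characters of 'eaedcb': 'abcdee'
Sorted forms differ -> they are NOT anagrams
Result: 0

0


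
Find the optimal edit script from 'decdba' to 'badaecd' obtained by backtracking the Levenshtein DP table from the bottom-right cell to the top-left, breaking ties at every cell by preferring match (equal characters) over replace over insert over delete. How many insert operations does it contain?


Edit distance = 5. Backtracking from cell (6, 7) with preference match > replace > insert > delete,
then listing the resulting alignment 'decdba' -> 'badaecd' left to right:
  Step 1: insert 'b' [insertion #1]
  Step 2: insert 'a' [insertion #2]
  Step 3: keep 'd'
  Step 4: insert 'a' [insertion #3]
  Step 5: keep 'e'
  Step 6: keep 'c'
  Step 7: keep 'd'
  Step 8: delete 'b'
  Step 9: delete 'a'
Total insertions: 3

3


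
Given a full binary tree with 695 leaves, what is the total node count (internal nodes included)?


Leaf nodes (terminals): 695
Internal nodes = n - 1 = 695 - 1 = 694
Total = leaves + internal = 695 + 694 = 1389

1389


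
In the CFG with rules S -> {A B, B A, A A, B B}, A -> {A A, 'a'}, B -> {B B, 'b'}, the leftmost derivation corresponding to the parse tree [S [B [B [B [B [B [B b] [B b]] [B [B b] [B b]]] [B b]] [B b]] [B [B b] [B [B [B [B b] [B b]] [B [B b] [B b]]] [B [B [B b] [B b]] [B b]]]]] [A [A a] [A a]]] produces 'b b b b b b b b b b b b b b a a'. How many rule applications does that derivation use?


Every bracketed nonterminal node [X ...] in the tree is produced by exactly one rule application.
Reading the tree off as a leftmost derivation:
  Step 1: S  =>  B A   (applied S -> B A)
  Step 2: B A  =>  B B A   (applied B -> B B)
  Step 3: B B A  =>  B B B A   (applied B -> B B)
  Step 4: B B B A  =>  B B B B A   (applied B -> B B)
  Step 5: B B B B A  =>  B B B B B A   (applied B -> B B)
  Step 6: B B B B B A  =>  B B B B B B A   (applied B -> B B)
  Step 7: B B B B B B A  =>  b B B B B B A   (applied B -> b)
  Step 8: b B B B B B A  =>  b b B B B B A   (applied B -> b)
  Step 9: b b B B B B A  =>  b b B B B B B A   (applied B -> B B)
  Step 10: b b B B B B B A  =>  b b b B B B B A   (applied B -> b)
  Step 11: b b b B B B B A  =>  b b b b B B B A   (applied B -> b)
  Step 12: b b b b B B B A  =>  b b b b b B B A   (applied B -> b)
  Step 13: b b b b b B B A  =>  b b b b b b B A   (applied B -> b)
  Step 14: b b b b b b B A  =>  b b b b b b B B A   (applied B -> B B)
  Step 15: b b b b b b B B A  =>  b b b b b b b B A   (applied B -> b)
  Step 16: b b b b b b b B A  =>  b b b b b b b B B A   (applied B -> B B)
  Step 17: b b b b b b b B B A  =>  b b b b b b b B B B A   (applied B -> B B)
  Step 18: b b b b b b b B B B A  =>  b b b b b b b B B B B A   (applied B -> B B)
  Step 19: b b b b b b b B B B B A  =>  b b b b b b b b B B B A   (applied B -> b)
  Step 20: b b b b b b b b B B B A  =>  b b b b b b b b b B B A   (applied B -> b)
  Step 21: b b b b b b b b b B B A  =>  b b b b b b b b b B B B A   (applied B -> B B)
  Step 22: b b b b b b b b b B B B A  =>  b b b b b b b b b b B B A   (applied B -> b)
  Step 23: b b b b b b b b b b B B A  =>  b b b b b b b b b b b B A   (applied B -> b)
  Step 24: b b b b b b b b b b b B A  =>  b b b b b b b b b b b B B A   (applied B -> B B)
  Step 25: b b b b b b b b b b b B B A  =>  b b b b b b b b b b b B B B A   (applied B -> B B)
  Step 26: b b b b b b b b b b b B B B A  =>  b b b b b b b b b b b b B B A   (applied B -> b)
  Step 27: b b b b b b b b b b b b B B A  =>  b b b b b b b b b b b b b B A   (applied B -> b)
  Step 28: b b b b b b b b b b b b b B A  =>  b b b b b b b b b b b b b b A   (applied B -> b)
  Step 29: b b b b b b b b b b b b b b A  =>  b b b b b b b b b b b b b b A A   (applied A -> A A)
  Step 30: b b b b b b b b b b b b b b A A  =>  b b b b b b b b b b b b b b a A   (applied A -> a)
  Step 31: b b b b b b b b b b b b b b a A  =>  b b b b b b b b b b b b b b a a   (applied A -> a)
Final yield: b b b b b b b b b b b b b b a a
Total rewrite steps: 31

31


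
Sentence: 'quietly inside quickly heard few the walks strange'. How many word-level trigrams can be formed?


Word trigrams from [8] words:
  Trigram 1: (quietly inside quickly)
  Trigram 2: (inside quickly heard)
  Trigram 3: (quickly heard few)
  Trigram 4: (heard few the)
  Trigram 5: (few the walks)
  Trigram 6: (the walks strange)
Total word trigrams: 8 - 2 = 6

6


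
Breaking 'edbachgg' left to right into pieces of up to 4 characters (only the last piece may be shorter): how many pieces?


'edbachgg' has 8 characters.
Chunking with max size 4:
  Chunk 1: 'edba' (positions 0-3)
  Chunk 2: 'chgg' (positions 4-7)
Total chunks: ceil(8 / 4) = 2

2


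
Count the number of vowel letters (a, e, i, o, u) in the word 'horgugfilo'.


Scanning each character of 'horgugfilo':
  Position 1: 'h' -> consonant (running count: 0)
  Position 2: 'o' -> vowel (running count: 1)
  Position 3: 'r' -> consonant (running count: 1)
  Position 4: 'g' -> consonant (running count: 1)
  Position 5: 'u' -> vowel (running count: 2)
  Position 6: 'g' -> consonant (running count: 2)
  Position 7: 'f' -> consonant (running count: 2)
  Position 8: 'i' -> vowel (running count: 3)
  Position 9: 'l' -> consonant (running count: 3)
  Position 10: 'o' -> vowel (running count: 4)
Total vowels: 4

4


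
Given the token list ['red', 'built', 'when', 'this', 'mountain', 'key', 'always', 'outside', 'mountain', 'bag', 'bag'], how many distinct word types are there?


Listing all tokens and tracking unique types:
  Token 1: 'red' -> NEW (unique so far: 1)
  Token 2: 'built' -> NEW (unique so far: 2)
  Token 3: 'when' -> NEW (unique so far: 3)
  Token 4: 'this' -> NEW (unique so far: 4)
  Token 5: 'mountain' -> NEW (unique so far: 5)
  Token 6: 'key' -> NEW (unique so far: 6)
  Token 7: 'always' -> NEW (unique so far: 7)
  Token 8: 'outside' -> NEW (unique so far: 8)
  Token 9: 'mountain' -> duplicate (unique so far: 8)
  Token 10: 'bag' -> NEW (unique so far: 9)
  Token 11: 'bag' -> duplicate (unique so far: 9)
Unique types: ('always', 'bag', 'built', 'key', 'mountain', 'outside', 'red', 'this', 'when')
Vocabulary size: 9

9


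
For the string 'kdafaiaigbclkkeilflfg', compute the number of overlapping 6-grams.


String 'kdafaiaigbclkkeilflfg' has length L = 21.
Number of overlapping n-grams = L - n + 1
Substituting: 21 - 6 + 1 = 16

16


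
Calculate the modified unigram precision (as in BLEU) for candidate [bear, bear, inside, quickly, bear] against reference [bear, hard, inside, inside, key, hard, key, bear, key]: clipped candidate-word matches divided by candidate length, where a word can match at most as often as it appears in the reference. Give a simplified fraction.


Reference word counts: {'bear': 2, 'hard': 2, 'inside': 2, 'key': 3}
Checking each candidate word (with clipping):
  'bear' -> in reference (ref count 2, used 1/2) -> match (matches: 1)
  'bear' -> in reference (ref count 2, used 2/2) -> match (matches: 2)
  'inside' -> in reference (ref count 2, used 1/2) -> match (matches: 3)
  'quickly' -> not in reference -> no match (matches: 3)
  'bear' -> ref count 2 already used up (2/2) -> clipped, no match (matches: 3)
Clipped matches: 3, Candidate length: 5
Precision = 3/5

3/5


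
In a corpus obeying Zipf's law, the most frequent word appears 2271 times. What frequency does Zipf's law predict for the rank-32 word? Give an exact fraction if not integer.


Zipf's law: freq(rank) = f1 / rank
f1 = 2271, rank = 32
freq = 2271 / 32
GCD(2271, 32) = 1
Simplified: 2271/32

2271/32


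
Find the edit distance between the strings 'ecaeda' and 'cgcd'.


Building DP table for s1='ecaeda' (len 6) and s2='cgcd' (len 4):
       c  g  c  d
    0  1  2  3  4
  e 1  1  2  3  4
  c 2  1  2  2  3
  a 3  2  2  3  3
  e 4  3  3  3  4
  d 5  4  4  4  3
  a 6  5  5  5  4
Edit distance = dp[6][4] = 4

4


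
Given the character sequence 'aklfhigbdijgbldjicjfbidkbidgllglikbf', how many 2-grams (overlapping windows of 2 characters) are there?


String 'aklfhigbdijgbldjicjfbidkbidgllglikbf' has length L = 36.
Number of overlapping n-grams = L - n + 1
Substituting: 36 - 2 + 1 = 35

35


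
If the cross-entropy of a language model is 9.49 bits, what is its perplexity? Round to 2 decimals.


Perplexity formula: PP = 2^H
H = 9.49
PP = 2^9.49
Decompose: 2^9.49 = 2^9 * 2^0.49
2^9 = 512, 2^0.49 ~ 1.4044449
PP ~ 512 * 1.4044449 = 719.0757888
Rounded to 2 decimals: 719.08

719.08


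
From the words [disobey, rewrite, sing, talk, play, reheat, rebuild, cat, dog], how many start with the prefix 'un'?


Checking each word for prefix 'un':
  'disobey' -> no (count: 0)
  'rewrite' -> no (count: 0)
  'sing' -> no (count: 0)
  'talk' -> no (count: 0)
  'play' -> no (count: 0)
  'reheat' -> no (count: 0)
  'rebuild' -> no (count: 0)
  'cat' -> no (count: 0)
  'dog' -> no (count: 0)
Total with prefix 'un': 0

0


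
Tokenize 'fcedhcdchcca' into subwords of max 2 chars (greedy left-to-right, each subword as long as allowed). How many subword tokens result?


'fcedhcdchcca' has 12 characters.
Chunking with max size 2:
  Chunk 1: 'fc' (positions 0-1)
  Chunk 2: 'ed' (positions 2-3)
  Chunk 3: 'hc' (positions 4-5)
  Chunk 4: 'dc' (positions 6-7)
  Chunk 5: 'hc' (positions 8-9)
  Chunk 6: 'ca' (positions 10-11)
Total chunks: ceil(12 / 2) = 6

6


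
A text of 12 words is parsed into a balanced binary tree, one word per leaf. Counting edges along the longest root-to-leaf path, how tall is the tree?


In a balanced binary tree with n leaves the deepest leaf is ceil(log2(n)) edges below the root.
log2(12) = 3.5850
ceil(3.5850) = 4
height (edges) = 4

4


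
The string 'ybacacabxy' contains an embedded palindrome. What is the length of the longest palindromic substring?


Scanning 'ybacacabxy' for palindromic substrings.
Substring at positions 1-7: 'bacacab'.
Check: reverse('bacacab') = 'bacacab' -> palindrome confirmed.
Neighbouring characters ('y' / 'x') break symmetry, so it cannot extend further.
No longer palindromic substring exists; longest length = 7

7


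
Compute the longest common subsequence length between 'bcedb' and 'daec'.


DP table for LCS of 'bcedb' and 'daec':
       d  a  e  c
    0  0  0  0  0
  b 0  0  0  0  0
  c 0  0  0  0  1
  e 0  0  0  1  1
  d 0  1  1  1  1
  b 0  1  1  1  1
LCS: 'c'
LCS length = 1

1


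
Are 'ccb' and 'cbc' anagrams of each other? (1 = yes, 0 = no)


Sort characters of 'ccb': 'bcc'
Sort characters of 'cbc': 'bcc'
Sorted forms match -> they ARE anagrams
Result: 1

1


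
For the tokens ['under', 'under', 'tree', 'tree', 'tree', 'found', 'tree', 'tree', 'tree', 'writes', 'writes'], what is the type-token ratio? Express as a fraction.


Tokens: 11
Unique types: ('found', 'tree', 'under', 'writes') = 4
TTR = 4/11
Already in lowest terms.

4/11


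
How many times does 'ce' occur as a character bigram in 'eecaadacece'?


Scanning 'eecaadacece' for bigram 'ce':
  Position 0: 'ee' -> no
  Position 1: 'ec' -> no
  Position 2: 'ca' -> no
  Position 3: 'aa' -> no
  Position 4: 'ad' -> no
  Position 5: 'da' -> no
  Position 6: 'ac' -> no
  Position 7: 'ce' -> MATCH
  Position 8: 'ec' -> no
  Position 9: 'ce' -> MATCH
Total matches: 2

2


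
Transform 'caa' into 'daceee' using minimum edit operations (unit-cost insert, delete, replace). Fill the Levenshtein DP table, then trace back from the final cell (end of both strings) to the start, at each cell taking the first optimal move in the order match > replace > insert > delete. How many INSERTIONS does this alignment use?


Edit distance = 5. Backtracking from cell (3, 6) with preference match > replace > insert > delete,
then listing the resulting alignment 'caa' -> 'daceee' left to right:
  Step 1: insert 'd' [insertion #1]
  Step 2: insert 'a' [insertion #2]
  Step 3: keep 'c'
  Step 4: insert 'e' [insertion #3]
  Step 5: replace a->e
  Step 6: replace a->e
Total insertions: 3

3


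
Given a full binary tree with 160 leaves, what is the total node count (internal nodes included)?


Leaf nodes (terminals): 160
Internal nodes = n - 1 = 160 - 1 = 159
Total = leaves + internal = 160 + 159 = 319

319


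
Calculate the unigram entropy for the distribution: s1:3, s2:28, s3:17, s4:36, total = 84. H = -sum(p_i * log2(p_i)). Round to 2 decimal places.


Computing entropy H = -sum(p_i * log2(p_i)):
  s1: p = 3/84 = 0.0357, -p*log2(p) = 0.1717
  s2: p = 28/84 = 0.3333, -p*log2(p) = 0.5283
  s3: p = 17/84 = 0.2024, -p*log2(p) = 0.4665
  s4: p = 36/84 = 0.4286, -p*log2(p) = 0.5239
H = sum of terms = 1.6904
Rounded to 2 decimals: 1.69

1.69


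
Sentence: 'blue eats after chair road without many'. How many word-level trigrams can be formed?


Word trigrams from [7] words:
  Trigram 1: (blue eats after)
  Trigram 2: (eats after chair)
  Trigram 3: (after chair road)
  Trigram 4: (chair road without)
  Trigram 5: (road without many)
Total word trigrams: 7 - 2 = 5

5


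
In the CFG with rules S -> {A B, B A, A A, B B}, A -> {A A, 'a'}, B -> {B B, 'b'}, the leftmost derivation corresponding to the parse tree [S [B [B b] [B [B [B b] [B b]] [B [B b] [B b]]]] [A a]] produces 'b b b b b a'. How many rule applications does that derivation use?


Every bracketed nonterminal node [X ...] in the tree is produced by exactly one rule application.
Reading the tree off as a leftmost derivation:
  Step 1: S  =>  B A   (applied S -> B A)
  Step 2: B A  =>  B B A   (applied B -> B B)
  Step 3: B B A  =>  b B A   (applied B -> b)
  Step 4: b B A  =>  b B B A   (applied B -> B B)
  Step 5: b B B A  =>  b B B B A   (applied B -> B B)
  Step 6: b B B B A  =>  b b B B A   (applied B -> b)
  Step 7: b b B B A  =>  b b b B A   (applied B -> b)
  Step 8: b b b B A  =>  b b b B B A   (applied B -> B B)
  Step 9: b b b B B A  =>  b b b b B A   (applied B -> b)
  Step 10: b b b b B A  =>  b b b b b A   (applied B -> b)
  Step 11: b b b b b A  =>  b b b b b a   (applied A -> a)
Final yield: b b b b b a
Total rewrite steps: 11

11


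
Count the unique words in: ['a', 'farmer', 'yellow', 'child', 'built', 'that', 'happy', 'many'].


Listing all tokens and tracking unique types:
  Token 1: 'a' -> NEW (unique so far: 1)
  Token 2: 'farmer' -> NEW (unique so far: 2)
  Token 3: 'yellow' -> NEW (unique so far: 3)
  Token 4: 'child' -> NEW (unique so far: 4)
  Token 5: 'built' -> NEW (unique so far: 5)
  Token 6: 'that' -> NEW (unique so far: 6)
  Token 7: 'happy' -> NEW (unique so far: 7)
  Token 8: 'many' -> NEW (unique so far: 8)
Unique types: ('a', 'built', 'child', 'farmer', 'happy', 'many', 'that', 'yellow')
Vocabulary size: 8

8


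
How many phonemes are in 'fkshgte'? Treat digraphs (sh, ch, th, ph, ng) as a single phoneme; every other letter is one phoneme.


Parsing 'fkshgte' greedily, digraphs first:
  'f' -> consonant phoneme (phonemes so far: 1)
  'k' -> consonant phoneme (phonemes so far: 2)
  'sh' -> digraph (1 consonant phoneme) (phonemes so far: 3)
  'g' -> consonant phoneme (phonemes so far: 4)
  't' -> consonant phoneme (phonemes so far: 5)
  'e' -> vowel phoneme (phonemes so far: 6)
Total phonemes: 6

6


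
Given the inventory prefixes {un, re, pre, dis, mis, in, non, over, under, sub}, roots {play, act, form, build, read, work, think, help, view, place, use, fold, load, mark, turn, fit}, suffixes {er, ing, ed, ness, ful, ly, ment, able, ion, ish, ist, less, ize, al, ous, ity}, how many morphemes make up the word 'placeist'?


Segmenting 'placeist' against the inventory:
  'place' -> root (morpheme 1)
  'ist' -> suffix (morpheme 2)
Total morphemes: 2

2


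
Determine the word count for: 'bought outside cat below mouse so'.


Counting words by splitting on spaces:
  Word 1: 'bought'
  Word 2: 'outside'
  Word 3: 'cat'
  Word 4: 'below'
  Word 5: 'mouse'
  Word 6: 'so'
Total words: 6

6


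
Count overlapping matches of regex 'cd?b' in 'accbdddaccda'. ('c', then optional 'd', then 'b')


Pattern: cd?b means 'c', then optional 'd', then 'b'.
Scanning 'accbdddaccda' position-by-position:
  Pos 0: window 'acc' -> no
  Pos 1: window 'ccb' -> no
  Pos 2: window 'cbd' -> MATCH
  Pos 3: window 'bdd' -> no
  Pos 4: window 'ddd' -> no
  Pos 5: window 'dda' -> no
  Pos 6: window 'dac' -> no
  Pos 7: window 'acc' -> no
  Pos 8: window 'ccd' -> no
  Pos 9: window 'cda' -> no
  Pos 10: window 'da' -> no
  Pos 11: window 'a' -> no
Total matches: 1

1


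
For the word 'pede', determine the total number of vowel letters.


Scanning each character of 'pede':
  Position 1: 'p' -> consonant (running count: 0)
  Position 2: 'e' -> vowel (running count: 1)
  Position 3: 'd' -> consonant (running count: 1)
  Position 4: 'e' -> vowel (running count: 2)
Total vowels: 2

2


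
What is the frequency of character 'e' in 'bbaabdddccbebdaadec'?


Scanning 'bbaabdddccbebdaadec' for 'e':
  Position 11: 'e' -> MATCH (count: 1)
  Position 17: 'e' -> MATCH (count: 2)
Total occurrences of 'e': 2

2


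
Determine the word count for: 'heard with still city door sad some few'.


Counting words by splitting on spaces:
  Word 1: 'heard'
  Word 2: 'with'
  Word 3: 'still'
  Word 4: 'city'
  Word 5: 'door'
  Word 6: 'sad'
  Word 7: 'some'
  Word 8: 'few'
Total words: 8

8


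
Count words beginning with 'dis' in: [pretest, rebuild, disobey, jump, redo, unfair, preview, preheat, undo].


Checking each word for prefix 'dis':
  'pretest' -> no (count: 0)
  'rebuild' -> no (count: 0)
  'disobey' -> YES, starts with 'dis' (count: 1)
  'jump' -> no (count: 1)
  'redo' -> no (count: 1)
  'unfair' -> no (count: 1)
  'preview' -> no (count: 1)
  'preheat' -> no (count: 1)
  'undo' -> no (count: 1)
Total with prefix 'dis': 1

1


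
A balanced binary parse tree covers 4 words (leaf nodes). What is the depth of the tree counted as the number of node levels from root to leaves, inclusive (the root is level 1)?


In a balanced binary tree with n leaves the deepest leaf is ceil(log2(n)) edges below the root,
so counting node levels inclusive of root and leaves gives ceil(log2(n)) + 1 levels.
log2(4) = 2.0000
ceil(2.0000) = 2
levels = 2 + 1 = 3

3


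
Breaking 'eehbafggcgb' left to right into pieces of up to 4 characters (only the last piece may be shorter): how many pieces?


'eehbafggcgb' has 11 characters.
Chunking with max size 4:
  Chunk 1: 'eehb' (positions 0-3)
  Chunk 2: 'afgg' (positions 4-7)
  Chunk 3: 'cgb' (positions 8-10)
Total chunks: ceil(11 / 4) = 3

3


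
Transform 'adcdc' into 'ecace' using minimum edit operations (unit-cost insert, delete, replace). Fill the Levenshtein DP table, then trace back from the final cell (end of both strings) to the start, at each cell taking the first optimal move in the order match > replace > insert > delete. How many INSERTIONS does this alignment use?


Edit distance = 4. Backtracking from cell (5, 5) with preference match > replace > insert > delete,
then listing the resulting alignment 'adcdc' -> 'ecace' left to right:
  Step 1: delete 'a'
  Step 2: replace d->e
  Step 3: keep 'c'
  Step 4: replace d->a
  Step 5: keep 'c'
  Step 6: insert 'e' [insertion #1]
Total insertions: 1

1


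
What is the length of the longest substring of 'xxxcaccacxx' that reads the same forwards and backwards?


Scanning 'xxxcaccacxx' for palindromic substrings.
Substring at positions 1-10: 'xxcaccacxx'.
Check: reverse('xxcaccacxx') = 'xxcaccacxx' -> palindrome confirmed.
Neighbouring characters ('x' / '-') break symmetry, so it cannot extend further.
No longer palindromic substring exists; longest length = 10

10


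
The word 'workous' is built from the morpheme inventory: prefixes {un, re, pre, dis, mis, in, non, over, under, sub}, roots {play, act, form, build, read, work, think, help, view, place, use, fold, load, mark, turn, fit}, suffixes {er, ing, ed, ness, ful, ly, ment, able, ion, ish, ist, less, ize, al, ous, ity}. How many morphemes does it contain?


Segmenting 'workous' against the inventory:
  'work' -> root (morpheme 1)
  'ous' -> suffix (morpheme 2)
Total morphemes: 2

2


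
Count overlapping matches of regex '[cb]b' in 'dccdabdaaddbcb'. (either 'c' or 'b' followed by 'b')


Pattern: [cb]b means either 'c' or 'b' followed by 'b'.
Scanning 'dccdabdaaddbcb' position-by-position:
  Pos 0: window 'dc' -> no
  Pos 1: window 'cc' -> no
  Pos 2: window 'cd' -> no
  Pos 3: window 'da' -> no
  Pos 4: window 'ab' -> no
  Pos 5: window 'bd' -> no
  Pos 6: window 'da' -> no
  Pos 7: window 'aa' -> no
  Pos 8: window 'ad' -> no
  Pos 9: window 'dd' -> no
  Pos 10: window 'db' -> no
  Pos 11: window 'bc' -> no
  Pos 12: window 'cb' -> MATCH
  Pos 13: window 'b' -> no
Total matches: 1

1


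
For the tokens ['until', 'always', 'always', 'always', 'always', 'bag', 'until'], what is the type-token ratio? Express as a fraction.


Tokens: 7
Unique types: ('always', 'bag', 'until') = 3
TTR = 3/7
Already in lowest terms.

3/7


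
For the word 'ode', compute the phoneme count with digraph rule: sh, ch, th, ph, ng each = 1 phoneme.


Parsing 'ode' greedily, digraphs first:
  'o' -> vowel phoneme (phonemes so far: 1)
  'd' -> consonant phoneme (phonemes so far: 2)
  'e' -> vowel phoneme (phonemes so far: 3)
Total phonemes: 3

3


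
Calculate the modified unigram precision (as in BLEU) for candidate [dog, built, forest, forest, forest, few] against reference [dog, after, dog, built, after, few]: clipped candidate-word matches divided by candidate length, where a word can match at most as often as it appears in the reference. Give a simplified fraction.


Reference word counts: {'after': 2, 'built': 1, 'dog': 2, 'few': 1}
Checking each candidate word (with clipping):
  'dog' -> in reference (ref count 2, used 1/2) -> match (matches: 1)
  'built' -> in reference (ref count 1, used 1/1) -> match (matches: 2)
  'forest' -> not in reference -> no match (matches: 2)
  'forest' -> not in reference -> no match (matches: 2)
  'forest' -> not in reference -> no match (matches: 2)
  'few' -> in reference (ref count 1, used 1/1) -> match (matches: 3)
Clipped matches: 3, Candidate length: 6
Precision = 3/6 = 1/2

1/2


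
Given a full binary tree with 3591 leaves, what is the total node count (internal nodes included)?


Leaf nodes (terminals): 3591
Internal nodes = n - 1 = 3591 - 1 = 3590
Total = leaves + internal = 3591 + 3590 = 7181

7181


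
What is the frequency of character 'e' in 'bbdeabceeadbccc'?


Scanning 'bbdeabceeadbccc' for 'e':
  Position 3: 'e' -> MATCH (count: 1)
  Position 7: 'e' -> MATCH (count: 2)
  Position 8: 'e' -> MATCH (count: 3)
Total occurrences of 'e': 3

3


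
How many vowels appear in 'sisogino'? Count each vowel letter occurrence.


Scanning each character of 'sisogino':
  Position 1: 's' -> consonant (running count: 0)
  Position 2: 'i' -> vowel (running count: 1)
  Position 3: 's' -> consonant (running count: 1)
  Position 4: 'o' -> vowel (running count: 2)
  Position 5: 'g' -> consonant (running count: 2)
  Position 6: 'i' -> vowel (running count: 3)
  Position 7: 'n' -> consonant (running count: 3)
  Position 8: 'o' -> vowel (running count: 4)
Total vowels: 4

4


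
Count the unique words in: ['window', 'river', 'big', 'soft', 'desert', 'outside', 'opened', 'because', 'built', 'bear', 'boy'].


Listing all tokens and tracking unique types:
  Token 1: 'window' -> NEW (unique so far: 1)
  Token 2: 'river' -> NEW (unique so far: 2)
  Token 3: 'big' -> NEW (unique so far: 3)
  Token 4: 'soft' -> NEW (unique so far: 4)
  Token 5: 'desert' -> NEW (unique so far: 5)
  Token 6: 'outside' -> NEW (unique so far: 6)
  Token 7: 'opened' -> NEW (unique so far: 7)
  Token 8: 'because' -> NEW (unique so far: 8)
  Token 9: 'built' -> NEW (unique so far: 9)
  Token 10: 'bear' -> NEW (unique so far: 10)
  Token 11: 'boy' -> NEW (unique so far: 11)
Unique types: ('bear', 'because', 'big', 'boy', 'built', 'desert', 'opened', 'outside', 'river', 'soft', 'window')
Vocabulary size: 11

11
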